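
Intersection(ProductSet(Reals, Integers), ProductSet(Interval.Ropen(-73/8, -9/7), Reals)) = ProductSet(Interval.Ropen(-73/8, -9/7), Integers)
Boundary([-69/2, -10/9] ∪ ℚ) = (-∞, -69/2] ∪ [-10/9, ∞)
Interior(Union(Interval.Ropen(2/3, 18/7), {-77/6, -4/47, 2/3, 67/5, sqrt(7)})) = Interval.open(2/3, 18/7)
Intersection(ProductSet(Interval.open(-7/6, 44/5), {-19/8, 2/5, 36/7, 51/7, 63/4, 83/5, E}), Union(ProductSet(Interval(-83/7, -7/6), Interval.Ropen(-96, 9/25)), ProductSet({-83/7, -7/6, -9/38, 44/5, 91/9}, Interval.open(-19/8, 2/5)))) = EmptySet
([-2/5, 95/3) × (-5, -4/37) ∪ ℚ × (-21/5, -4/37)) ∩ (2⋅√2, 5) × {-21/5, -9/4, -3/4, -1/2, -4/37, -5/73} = (2⋅√2, 5) × {-21/5, -9/4, -3/4, -1/2}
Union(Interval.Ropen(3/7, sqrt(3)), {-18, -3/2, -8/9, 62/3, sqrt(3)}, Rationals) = Union(Interval(3/7, sqrt(3)), Rationals)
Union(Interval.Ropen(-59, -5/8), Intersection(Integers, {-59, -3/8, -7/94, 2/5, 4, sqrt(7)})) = Union({4}, Interval.Ropen(-59, -5/8))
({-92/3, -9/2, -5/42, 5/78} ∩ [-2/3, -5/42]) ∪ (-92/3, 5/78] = (-92/3, 5/78]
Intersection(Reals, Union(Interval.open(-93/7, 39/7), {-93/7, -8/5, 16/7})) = Interval.Ropen(-93/7, 39/7)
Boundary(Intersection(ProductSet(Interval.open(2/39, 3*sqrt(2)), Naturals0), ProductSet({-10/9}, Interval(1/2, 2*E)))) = EmptySet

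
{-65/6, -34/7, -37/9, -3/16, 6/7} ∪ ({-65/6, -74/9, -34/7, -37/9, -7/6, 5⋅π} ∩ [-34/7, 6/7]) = {-65/6, -34/7, -37/9, -7/6, -3/16, 6/7}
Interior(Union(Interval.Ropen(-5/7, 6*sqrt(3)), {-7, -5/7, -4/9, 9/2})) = Interval.open(-5/7, 6*sqrt(3))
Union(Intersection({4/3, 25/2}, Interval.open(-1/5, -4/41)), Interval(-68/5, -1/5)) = Interval(-68/5, -1/5)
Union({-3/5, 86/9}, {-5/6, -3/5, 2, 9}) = {-5/6, -3/5, 2, 9, 86/9}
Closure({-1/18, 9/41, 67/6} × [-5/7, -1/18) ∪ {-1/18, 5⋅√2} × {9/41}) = ({-1/18, 5⋅√2} × {9/41}) ∪ ({-1/18, 9/41, 67/6} × [-5/7, -1/18])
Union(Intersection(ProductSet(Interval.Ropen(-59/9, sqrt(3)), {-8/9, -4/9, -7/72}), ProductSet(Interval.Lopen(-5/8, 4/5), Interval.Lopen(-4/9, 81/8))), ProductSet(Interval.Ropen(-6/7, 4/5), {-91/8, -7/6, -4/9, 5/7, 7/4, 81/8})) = Union(ProductSet(Interval.Ropen(-6/7, 4/5), {-91/8, -7/6, -4/9, 5/7, 7/4, 81/8}), ProductSet(Interval.Lopen(-5/8, 4/5), {-7/72}))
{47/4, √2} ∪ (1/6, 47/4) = (1/6, 47/4]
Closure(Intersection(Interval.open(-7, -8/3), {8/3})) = EmptySet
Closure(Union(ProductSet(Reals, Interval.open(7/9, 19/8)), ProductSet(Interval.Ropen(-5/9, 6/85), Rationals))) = Union(ProductSet(Interval(-5/9, 6/85), Union(Interval(-oo, 7/9), Interval(19/8, oo))), ProductSet(Interval.Ropen(-5/9, 6/85), Rationals), ProductSet(Reals, Interval(7/9, 19/8)))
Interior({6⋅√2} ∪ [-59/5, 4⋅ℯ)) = (-59/5, 4⋅ℯ)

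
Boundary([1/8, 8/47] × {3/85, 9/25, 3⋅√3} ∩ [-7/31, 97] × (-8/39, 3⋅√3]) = [1/8, 8/47] × {3/85, 9/25, 3⋅√3}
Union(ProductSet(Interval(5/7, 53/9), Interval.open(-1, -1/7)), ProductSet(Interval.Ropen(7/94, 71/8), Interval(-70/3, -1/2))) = Union(ProductSet(Interval.Ropen(7/94, 71/8), Interval(-70/3, -1/2)), ProductSet(Interval(5/7, 53/9), Interval.open(-1, -1/7)))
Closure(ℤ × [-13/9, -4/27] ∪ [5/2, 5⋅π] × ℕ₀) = (ℤ × [-13/9, -4/27]) ∪ ([5/2, 5⋅π] × ℕ₀)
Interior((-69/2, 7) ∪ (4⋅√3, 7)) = (-69/2, 7)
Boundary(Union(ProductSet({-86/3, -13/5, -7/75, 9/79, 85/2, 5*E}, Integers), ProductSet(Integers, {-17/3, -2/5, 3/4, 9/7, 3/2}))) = Union(ProductSet({-86/3, -13/5, -7/75, 9/79, 85/2, 5*E}, Integers), ProductSet(Integers, {-17/3, -2/5, 3/4, 9/7, 3/2}))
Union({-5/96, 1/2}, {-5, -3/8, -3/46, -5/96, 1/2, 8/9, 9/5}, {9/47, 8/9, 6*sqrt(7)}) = {-5, -3/8, -3/46, -5/96, 9/47, 1/2, 8/9, 9/5, 6*sqrt(7)}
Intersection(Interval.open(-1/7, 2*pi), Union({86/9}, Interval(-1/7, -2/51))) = Interval.Lopen(-1/7, -2/51)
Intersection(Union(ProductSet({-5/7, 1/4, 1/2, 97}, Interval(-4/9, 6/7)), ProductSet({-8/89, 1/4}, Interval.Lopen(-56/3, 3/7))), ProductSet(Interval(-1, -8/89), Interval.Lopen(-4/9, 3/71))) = ProductSet({-5/7, -8/89}, Interval.Lopen(-4/9, 3/71))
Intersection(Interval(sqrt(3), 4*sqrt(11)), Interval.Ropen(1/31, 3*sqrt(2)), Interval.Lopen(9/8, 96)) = Interval.Ropen(sqrt(3), 3*sqrt(2))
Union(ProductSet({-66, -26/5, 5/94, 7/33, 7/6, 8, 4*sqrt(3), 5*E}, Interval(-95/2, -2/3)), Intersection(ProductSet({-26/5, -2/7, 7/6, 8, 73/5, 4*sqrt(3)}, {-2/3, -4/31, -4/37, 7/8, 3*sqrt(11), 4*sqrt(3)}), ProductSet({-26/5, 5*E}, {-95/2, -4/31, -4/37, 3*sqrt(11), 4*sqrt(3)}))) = Union(ProductSet({-26/5}, {-4/31, -4/37, 3*sqrt(11), 4*sqrt(3)}), ProductSet({-66, -26/5, 5/94, 7/33, 7/6, 8, 4*sqrt(3), 5*E}, Interval(-95/2, -2/3)))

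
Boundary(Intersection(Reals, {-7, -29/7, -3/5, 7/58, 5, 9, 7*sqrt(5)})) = {-7, -29/7, -3/5, 7/58, 5, 9, 7*sqrt(5)}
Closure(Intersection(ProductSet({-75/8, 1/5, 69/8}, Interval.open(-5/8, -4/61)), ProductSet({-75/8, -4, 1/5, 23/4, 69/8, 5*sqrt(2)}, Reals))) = ProductSet({-75/8, 1/5, 69/8}, Interval(-5/8, -4/61))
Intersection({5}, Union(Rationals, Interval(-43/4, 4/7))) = {5}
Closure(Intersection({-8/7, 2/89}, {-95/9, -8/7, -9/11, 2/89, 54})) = {-8/7, 2/89}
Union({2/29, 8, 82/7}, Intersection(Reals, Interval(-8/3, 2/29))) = Union({8, 82/7}, Interval(-8/3, 2/29))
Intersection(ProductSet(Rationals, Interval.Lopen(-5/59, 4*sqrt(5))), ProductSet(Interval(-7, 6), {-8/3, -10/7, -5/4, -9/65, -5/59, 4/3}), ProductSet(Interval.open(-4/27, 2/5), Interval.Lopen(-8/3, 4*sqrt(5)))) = ProductSet(Intersection(Interval.open(-4/27, 2/5), Rationals), {4/3})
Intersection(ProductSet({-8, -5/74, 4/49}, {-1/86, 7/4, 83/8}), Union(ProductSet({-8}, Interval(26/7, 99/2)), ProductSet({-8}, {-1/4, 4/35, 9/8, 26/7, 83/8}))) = ProductSet({-8}, {83/8})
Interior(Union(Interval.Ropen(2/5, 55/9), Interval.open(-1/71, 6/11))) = Interval.open(-1/71, 55/9)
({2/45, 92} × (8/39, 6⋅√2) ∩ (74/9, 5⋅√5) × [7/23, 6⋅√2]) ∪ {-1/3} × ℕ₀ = {-1/3} × ℕ₀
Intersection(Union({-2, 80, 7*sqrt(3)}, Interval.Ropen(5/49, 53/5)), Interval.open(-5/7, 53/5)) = Interval.Ropen(5/49, 53/5)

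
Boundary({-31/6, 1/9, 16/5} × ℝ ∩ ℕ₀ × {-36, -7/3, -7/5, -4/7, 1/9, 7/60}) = ∅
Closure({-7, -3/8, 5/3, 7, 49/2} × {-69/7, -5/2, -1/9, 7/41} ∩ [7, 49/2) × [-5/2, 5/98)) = {7} × {-5/2, -1/9}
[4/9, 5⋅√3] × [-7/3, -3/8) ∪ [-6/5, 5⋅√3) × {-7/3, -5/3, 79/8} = ([-6/5, 5⋅√3) × {-7/3, -5/3, 79/8}) ∪ ([4/9, 5⋅√3] × [-7/3, -3/8))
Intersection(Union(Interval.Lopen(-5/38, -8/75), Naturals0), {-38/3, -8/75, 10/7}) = {-8/75}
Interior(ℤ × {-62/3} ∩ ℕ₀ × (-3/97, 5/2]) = ∅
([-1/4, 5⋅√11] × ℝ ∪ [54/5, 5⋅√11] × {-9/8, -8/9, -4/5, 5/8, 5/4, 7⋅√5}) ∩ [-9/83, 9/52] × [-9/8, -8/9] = [-9/83, 9/52] × [-9/8, -8/9]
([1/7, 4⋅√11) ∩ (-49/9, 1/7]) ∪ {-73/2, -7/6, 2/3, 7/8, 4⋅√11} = {-73/2, -7/6, 1/7, 2/3, 7/8, 4⋅√11}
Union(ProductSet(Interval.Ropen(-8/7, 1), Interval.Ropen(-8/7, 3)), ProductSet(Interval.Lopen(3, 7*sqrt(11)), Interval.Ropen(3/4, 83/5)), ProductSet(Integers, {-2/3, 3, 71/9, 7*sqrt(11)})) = Union(ProductSet(Integers, {-2/3, 3, 71/9, 7*sqrt(11)}), ProductSet(Interval.Ropen(-8/7, 1), Interval.Ropen(-8/7, 3)), ProductSet(Interval.Lopen(3, 7*sqrt(11)), Interval.Ropen(3/4, 83/5)))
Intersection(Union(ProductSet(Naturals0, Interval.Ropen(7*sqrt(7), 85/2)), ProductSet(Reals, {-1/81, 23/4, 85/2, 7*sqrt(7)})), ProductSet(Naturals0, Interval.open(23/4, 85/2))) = ProductSet(Naturals0, Interval.Ropen(7*sqrt(7), 85/2))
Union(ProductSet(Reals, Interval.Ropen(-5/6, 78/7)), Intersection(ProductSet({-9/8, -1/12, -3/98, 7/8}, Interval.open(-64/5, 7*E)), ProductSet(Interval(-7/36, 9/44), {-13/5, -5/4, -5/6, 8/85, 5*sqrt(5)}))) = Union(ProductSet({-1/12, -3/98}, {-13/5, -5/4, -5/6, 8/85, 5*sqrt(5)}), ProductSet(Reals, Interval.Ropen(-5/6, 78/7)))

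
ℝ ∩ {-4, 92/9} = {-4, 92/9}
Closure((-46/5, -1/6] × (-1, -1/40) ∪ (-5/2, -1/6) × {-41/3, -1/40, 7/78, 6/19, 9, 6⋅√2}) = ({-46/5, -1/6} × [-1, -1/40]) ∪ ([-46/5, -1/6] × {-1, -1/40}) ∪ ((-46/5, -1/6] × (-1, -1/40)) ∪ ([-5/2, -1/6] × {-41/3, -1/40, 7/78, 6/19, 9, 6⋅√2})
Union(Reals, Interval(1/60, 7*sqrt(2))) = Interval(-oo, oo)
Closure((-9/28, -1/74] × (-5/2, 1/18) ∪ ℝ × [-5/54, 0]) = (ℝ × [-5/54, 0]) ∪ ([-9/28, -1/74] × {-5/2, 1/18}) ∪ ((-9/28, -1/74] × (-5/2, 1/18)) ∪ ({-9/28, -1/74} × ([-5/2, -5/54] ∪ [0, 1/18]))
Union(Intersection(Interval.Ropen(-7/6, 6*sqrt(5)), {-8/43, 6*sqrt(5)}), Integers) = Union({-8/43}, Integers)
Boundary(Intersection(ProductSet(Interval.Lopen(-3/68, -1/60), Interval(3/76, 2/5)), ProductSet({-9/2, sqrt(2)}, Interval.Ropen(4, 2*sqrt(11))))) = EmptySet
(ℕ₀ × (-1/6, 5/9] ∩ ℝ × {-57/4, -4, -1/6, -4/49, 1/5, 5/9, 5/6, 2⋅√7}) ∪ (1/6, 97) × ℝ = (ℕ₀ × {-4/49, 1/5, 5/9}) ∪ ((1/6, 97) × ℝ)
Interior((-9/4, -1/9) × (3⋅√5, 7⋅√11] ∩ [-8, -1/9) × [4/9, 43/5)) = (-9/4, -1/9) × (3⋅√5, 43/5)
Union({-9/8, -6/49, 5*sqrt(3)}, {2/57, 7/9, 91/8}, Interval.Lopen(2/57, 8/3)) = Union({-9/8, -6/49, 91/8, 5*sqrt(3)}, Interval(2/57, 8/3))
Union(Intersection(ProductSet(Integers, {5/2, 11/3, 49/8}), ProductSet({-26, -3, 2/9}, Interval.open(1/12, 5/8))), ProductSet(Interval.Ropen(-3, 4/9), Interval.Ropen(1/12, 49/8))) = ProductSet(Interval.Ropen(-3, 4/9), Interval.Ropen(1/12, 49/8))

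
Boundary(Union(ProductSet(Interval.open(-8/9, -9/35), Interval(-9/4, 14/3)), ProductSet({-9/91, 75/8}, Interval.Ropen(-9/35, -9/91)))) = Union(ProductSet({-8/9, -9/35}, Interval(-9/4, 14/3)), ProductSet({-9/91, 75/8}, Interval(-9/35, -9/91)), ProductSet(Interval(-8/9, -9/35), {-9/4, 14/3}))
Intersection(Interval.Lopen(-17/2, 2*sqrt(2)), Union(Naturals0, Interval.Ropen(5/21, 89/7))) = Union(Interval(5/21, 2*sqrt(2)), Range(0, 3, 1))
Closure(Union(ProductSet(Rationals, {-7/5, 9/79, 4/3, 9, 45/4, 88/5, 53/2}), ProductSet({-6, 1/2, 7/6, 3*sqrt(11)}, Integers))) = Union(ProductSet({-6, 1/2, 7/6, 3*sqrt(11)}, Integers), ProductSet(Reals, {-7/5, 9/79, 4/3, 9, 45/4, 88/5, 53/2}))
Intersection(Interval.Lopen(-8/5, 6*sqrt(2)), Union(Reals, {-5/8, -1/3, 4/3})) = Interval.Lopen(-8/5, 6*sqrt(2))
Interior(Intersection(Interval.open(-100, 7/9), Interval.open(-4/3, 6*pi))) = Interval.open(-4/3, 7/9)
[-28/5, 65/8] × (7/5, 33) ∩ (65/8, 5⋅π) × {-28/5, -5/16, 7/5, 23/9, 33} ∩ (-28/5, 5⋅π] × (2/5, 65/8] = ∅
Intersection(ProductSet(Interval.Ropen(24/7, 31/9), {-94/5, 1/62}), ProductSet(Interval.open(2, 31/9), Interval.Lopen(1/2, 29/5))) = EmptySet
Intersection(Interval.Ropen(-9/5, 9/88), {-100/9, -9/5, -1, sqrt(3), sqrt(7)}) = {-9/5, -1}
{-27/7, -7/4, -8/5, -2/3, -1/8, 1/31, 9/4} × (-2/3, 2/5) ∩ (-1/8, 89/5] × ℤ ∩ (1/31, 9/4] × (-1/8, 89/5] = {9/4} × {0}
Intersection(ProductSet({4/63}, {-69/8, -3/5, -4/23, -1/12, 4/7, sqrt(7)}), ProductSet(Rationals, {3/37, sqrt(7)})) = ProductSet({4/63}, {sqrt(7)})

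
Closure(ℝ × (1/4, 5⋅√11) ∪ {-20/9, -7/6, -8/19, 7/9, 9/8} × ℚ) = (ℝ × [1/4, 5⋅√11]) ∪ ({-20/9, -7/6, -8/19, 7/9, 9/8} × (ℚ ∪ (-∞, 1/4] ∪ [5⋅√11, ∞)))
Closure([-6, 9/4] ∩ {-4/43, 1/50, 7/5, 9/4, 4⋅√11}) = {-4/43, 1/50, 7/5, 9/4}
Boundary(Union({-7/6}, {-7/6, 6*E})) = {-7/6, 6*E}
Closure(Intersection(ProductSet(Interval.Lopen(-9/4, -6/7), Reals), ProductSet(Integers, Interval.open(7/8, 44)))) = ProductSet(Range(-2, 0, 1), Interval(7/8, 44))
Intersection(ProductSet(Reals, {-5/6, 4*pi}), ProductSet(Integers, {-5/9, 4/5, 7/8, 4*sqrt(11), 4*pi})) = ProductSet(Integers, {4*pi})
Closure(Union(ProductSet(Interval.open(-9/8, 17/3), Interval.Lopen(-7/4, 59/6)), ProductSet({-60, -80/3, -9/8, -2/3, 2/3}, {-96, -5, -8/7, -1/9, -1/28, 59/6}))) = Union(ProductSet({-9/8, 17/3}, Interval(-7/4, 59/6)), ProductSet({-60, -80/3, -9/8, -2/3, 2/3}, {-96, -5, -8/7, -1/9, -1/28, 59/6}), ProductSet(Interval(-9/8, 17/3), {-7/4, 59/6}), ProductSet(Interval.open(-9/8, 17/3), Interval.Lopen(-7/4, 59/6)))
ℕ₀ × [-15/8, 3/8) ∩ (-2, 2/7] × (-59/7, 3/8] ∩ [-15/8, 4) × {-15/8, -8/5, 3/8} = {0} × {-15/8, -8/5}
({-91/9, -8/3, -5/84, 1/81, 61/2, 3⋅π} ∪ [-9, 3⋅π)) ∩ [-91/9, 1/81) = {-91/9} ∪ [-9, 1/81)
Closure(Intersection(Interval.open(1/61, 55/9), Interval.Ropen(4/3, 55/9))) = Interval(4/3, 55/9)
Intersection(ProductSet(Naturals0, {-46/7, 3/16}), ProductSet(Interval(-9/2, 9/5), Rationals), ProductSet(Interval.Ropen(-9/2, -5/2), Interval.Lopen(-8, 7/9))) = EmptySet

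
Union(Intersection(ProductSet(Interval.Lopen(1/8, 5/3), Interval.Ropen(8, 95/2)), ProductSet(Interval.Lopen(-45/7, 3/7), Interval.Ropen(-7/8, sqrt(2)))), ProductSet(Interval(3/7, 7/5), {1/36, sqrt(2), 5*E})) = ProductSet(Interval(3/7, 7/5), {1/36, sqrt(2), 5*E})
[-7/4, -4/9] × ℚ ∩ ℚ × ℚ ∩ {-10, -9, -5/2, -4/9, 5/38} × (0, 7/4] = {-4/9} × (ℚ ∩ (0, 7/4])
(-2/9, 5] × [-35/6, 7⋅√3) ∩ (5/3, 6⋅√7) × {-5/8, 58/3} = (5/3, 5] × {-5/8}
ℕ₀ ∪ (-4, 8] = (-4, 8] ∪ ℕ₀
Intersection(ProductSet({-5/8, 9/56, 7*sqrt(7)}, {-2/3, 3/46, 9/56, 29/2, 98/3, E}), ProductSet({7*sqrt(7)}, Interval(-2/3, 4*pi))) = ProductSet({7*sqrt(7)}, {-2/3, 3/46, 9/56, E})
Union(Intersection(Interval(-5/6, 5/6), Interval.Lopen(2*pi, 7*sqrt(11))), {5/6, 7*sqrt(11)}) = {5/6, 7*sqrt(11)}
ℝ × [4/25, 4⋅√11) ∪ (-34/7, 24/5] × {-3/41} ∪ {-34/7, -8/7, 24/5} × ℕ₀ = ({-34/7, -8/7, 24/5} × ℕ₀) ∪ ((-34/7, 24/5] × {-3/41}) ∪ (ℝ × [4/25, 4⋅√11))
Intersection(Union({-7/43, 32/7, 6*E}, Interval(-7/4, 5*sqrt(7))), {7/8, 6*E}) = {7/8, 6*E}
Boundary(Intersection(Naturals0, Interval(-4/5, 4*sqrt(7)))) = Range(0, 11, 1)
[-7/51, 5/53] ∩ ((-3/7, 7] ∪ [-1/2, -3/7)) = [-7/51, 5/53]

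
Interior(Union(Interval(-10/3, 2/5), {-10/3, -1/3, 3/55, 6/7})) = Interval.open(-10/3, 2/5)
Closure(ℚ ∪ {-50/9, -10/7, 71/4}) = ℝ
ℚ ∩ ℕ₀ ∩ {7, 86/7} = {7}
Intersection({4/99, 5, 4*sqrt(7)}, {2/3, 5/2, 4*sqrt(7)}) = {4*sqrt(7)}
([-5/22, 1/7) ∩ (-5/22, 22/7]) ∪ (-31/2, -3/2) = (-31/2, -3/2) ∪ (-5/22, 1/7)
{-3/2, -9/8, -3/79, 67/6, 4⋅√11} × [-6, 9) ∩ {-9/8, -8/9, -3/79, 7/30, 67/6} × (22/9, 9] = {-9/8, -3/79, 67/6} × (22/9, 9)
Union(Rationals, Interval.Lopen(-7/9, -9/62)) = Union(Interval(-7/9, -9/62), Rationals)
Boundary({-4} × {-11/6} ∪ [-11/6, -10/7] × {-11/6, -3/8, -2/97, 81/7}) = ({-4} × {-11/6}) ∪ ([-11/6, -10/7] × {-11/6, -3/8, -2/97, 81/7})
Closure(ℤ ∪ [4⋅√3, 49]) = ℤ ∪ [4⋅√3, 49]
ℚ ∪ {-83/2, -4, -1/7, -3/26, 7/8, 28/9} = ℚ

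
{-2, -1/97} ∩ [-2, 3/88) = {-2, -1/97}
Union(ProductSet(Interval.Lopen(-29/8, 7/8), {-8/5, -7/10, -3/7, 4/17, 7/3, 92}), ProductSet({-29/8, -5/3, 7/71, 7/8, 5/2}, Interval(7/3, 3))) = Union(ProductSet({-29/8, -5/3, 7/71, 7/8, 5/2}, Interval(7/3, 3)), ProductSet(Interval.Lopen(-29/8, 7/8), {-8/5, -7/10, -3/7, 4/17, 7/3, 92}))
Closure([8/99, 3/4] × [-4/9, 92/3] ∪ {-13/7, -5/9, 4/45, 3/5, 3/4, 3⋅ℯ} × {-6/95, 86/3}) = ([8/99, 3/4] × [-4/9, 92/3]) ∪ ({-13/7, -5/9, 4/45, 3/5, 3/4, 3⋅ℯ} × {-6/95, 86/3})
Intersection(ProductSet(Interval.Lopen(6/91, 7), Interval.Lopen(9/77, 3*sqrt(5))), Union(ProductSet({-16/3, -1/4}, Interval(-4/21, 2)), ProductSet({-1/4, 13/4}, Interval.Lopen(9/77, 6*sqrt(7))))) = ProductSet({13/4}, Interval.Lopen(9/77, 3*sqrt(5)))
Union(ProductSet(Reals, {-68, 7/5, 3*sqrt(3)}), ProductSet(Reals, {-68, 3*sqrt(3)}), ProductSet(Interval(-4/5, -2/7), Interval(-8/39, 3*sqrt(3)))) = Union(ProductSet(Interval(-4/5, -2/7), Interval(-8/39, 3*sqrt(3))), ProductSet(Reals, {-68, 7/5, 3*sqrt(3)}))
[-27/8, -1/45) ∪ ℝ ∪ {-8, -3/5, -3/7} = (-∞, ∞)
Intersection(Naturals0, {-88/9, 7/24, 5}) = {5}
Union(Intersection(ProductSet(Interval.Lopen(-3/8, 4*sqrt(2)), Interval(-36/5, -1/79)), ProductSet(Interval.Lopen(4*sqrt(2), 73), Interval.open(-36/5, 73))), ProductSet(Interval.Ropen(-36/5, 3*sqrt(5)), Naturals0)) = ProductSet(Interval.Ropen(-36/5, 3*sqrt(5)), Naturals0)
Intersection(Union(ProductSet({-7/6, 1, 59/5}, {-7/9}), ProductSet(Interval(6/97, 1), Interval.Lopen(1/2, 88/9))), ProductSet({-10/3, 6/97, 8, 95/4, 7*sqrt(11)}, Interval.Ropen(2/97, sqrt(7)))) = ProductSet({6/97}, Interval.open(1/2, sqrt(7)))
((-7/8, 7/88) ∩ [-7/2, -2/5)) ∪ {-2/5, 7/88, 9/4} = (-7/8, -2/5] ∪ {7/88, 9/4}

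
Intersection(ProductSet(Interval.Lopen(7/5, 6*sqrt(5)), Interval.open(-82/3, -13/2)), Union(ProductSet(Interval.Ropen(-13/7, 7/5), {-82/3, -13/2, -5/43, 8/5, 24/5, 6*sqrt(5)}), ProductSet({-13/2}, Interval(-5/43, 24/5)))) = EmptySet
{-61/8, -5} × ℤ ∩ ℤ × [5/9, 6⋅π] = {-5} × {1, 2, …, 18}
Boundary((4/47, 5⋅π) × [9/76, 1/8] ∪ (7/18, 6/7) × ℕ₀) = ({4/47, 5⋅π} × [9/76, 1/8]) ∪ ([4/47, 5⋅π] × {9/76, 1/8}) ∪ ([7/18, 6/7] × (ℕ₀ \ (9/76, 1/8)))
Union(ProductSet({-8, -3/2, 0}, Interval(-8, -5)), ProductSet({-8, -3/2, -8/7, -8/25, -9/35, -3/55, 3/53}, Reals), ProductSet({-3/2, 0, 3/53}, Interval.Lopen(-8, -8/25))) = Union(ProductSet({-8, -3/2, 0}, Interval(-8, -5)), ProductSet({-3/2, 0, 3/53}, Interval.Lopen(-8, -8/25)), ProductSet({-8, -3/2, -8/7, -8/25, -9/35, -3/55, 3/53}, Reals))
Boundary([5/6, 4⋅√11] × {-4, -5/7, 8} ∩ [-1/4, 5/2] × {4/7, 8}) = [5/6, 5/2] × {8}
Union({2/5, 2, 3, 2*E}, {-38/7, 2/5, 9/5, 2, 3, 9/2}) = {-38/7, 2/5, 9/5, 2, 3, 9/2, 2*E}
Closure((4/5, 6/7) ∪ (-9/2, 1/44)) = [-9/2, 1/44] ∪ [4/5, 6/7]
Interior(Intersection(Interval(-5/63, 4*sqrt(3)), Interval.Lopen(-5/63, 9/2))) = Interval.open(-5/63, 9/2)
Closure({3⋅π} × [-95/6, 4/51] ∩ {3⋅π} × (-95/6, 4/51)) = {3⋅π} × [-95/6, 4/51]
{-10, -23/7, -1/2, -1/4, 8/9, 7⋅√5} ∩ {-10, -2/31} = {-10}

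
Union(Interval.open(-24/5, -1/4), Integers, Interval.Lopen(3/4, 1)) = Union(Integers, Interval.open(-24/5, -1/4), Interval.Lopen(3/4, 1))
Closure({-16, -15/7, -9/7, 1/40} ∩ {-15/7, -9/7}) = {-15/7, -9/7}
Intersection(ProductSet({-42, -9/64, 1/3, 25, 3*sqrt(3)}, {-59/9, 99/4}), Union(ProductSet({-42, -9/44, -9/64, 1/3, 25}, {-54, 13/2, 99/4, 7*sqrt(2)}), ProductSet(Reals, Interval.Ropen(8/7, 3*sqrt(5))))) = ProductSet({-42, -9/64, 1/3, 25}, {99/4})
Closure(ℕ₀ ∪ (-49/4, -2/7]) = [-49/4, -2/7] ∪ ℕ₀ ∪ (ℕ₀ \ (-49/4, -2/7))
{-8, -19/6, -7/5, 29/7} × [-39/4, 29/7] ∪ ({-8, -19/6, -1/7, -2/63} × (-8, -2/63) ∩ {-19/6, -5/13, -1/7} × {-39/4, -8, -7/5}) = ({-19/6, -1/7} × {-7/5}) ∪ ({-8, -19/6, -7/5, 29/7} × [-39/4, 29/7])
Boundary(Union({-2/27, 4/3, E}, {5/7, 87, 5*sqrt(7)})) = {-2/27, 5/7, 4/3, 87, 5*sqrt(7), E}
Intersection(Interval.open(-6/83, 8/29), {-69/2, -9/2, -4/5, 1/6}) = {1/6}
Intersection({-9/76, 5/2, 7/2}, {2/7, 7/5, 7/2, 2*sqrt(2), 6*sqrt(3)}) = {7/2}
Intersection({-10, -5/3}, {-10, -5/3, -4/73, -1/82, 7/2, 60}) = {-10, -5/3}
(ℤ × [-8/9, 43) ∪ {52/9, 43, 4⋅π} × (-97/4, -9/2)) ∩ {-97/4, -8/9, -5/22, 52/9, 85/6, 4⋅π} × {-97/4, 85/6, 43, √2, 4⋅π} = ∅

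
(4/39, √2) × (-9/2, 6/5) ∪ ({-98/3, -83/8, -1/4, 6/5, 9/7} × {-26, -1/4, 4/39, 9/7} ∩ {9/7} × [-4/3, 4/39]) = (4/39, √2) × (-9/2, 6/5)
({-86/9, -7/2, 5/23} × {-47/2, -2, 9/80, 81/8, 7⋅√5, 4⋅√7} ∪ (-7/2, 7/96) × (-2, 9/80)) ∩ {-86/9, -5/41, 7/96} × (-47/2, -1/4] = ({-86/9} × {-2}) ∪ ({-5/41} × (-2, -1/4])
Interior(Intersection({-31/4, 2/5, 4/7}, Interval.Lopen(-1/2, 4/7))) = EmptySet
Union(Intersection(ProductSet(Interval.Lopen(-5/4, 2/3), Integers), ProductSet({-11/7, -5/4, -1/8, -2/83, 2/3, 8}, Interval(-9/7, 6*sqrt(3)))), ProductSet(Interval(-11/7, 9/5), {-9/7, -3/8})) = Union(ProductSet({-1/8, -2/83, 2/3}, Range(-1, 11, 1)), ProductSet(Interval(-11/7, 9/5), {-9/7, -3/8}))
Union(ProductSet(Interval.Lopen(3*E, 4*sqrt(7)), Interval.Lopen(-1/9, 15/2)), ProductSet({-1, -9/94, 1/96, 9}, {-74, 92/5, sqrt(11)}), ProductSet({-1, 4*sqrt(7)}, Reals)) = Union(ProductSet({-1, 4*sqrt(7)}, Reals), ProductSet({-1, -9/94, 1/96, 9}, {-74, 92/5, sqrt(11)}), ProductSet(Interval.Lopen(3*E, 4*sqrt(7)), Interval.Lopen(-1/9, 15/2)))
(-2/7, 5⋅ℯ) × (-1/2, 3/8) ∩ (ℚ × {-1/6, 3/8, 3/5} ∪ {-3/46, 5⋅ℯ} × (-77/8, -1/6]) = ({-3/46} × (-1/2, -1/6]) ∪ ((ℚ ∩ (-2/7, 5⋅ℯ)) × {-1/6})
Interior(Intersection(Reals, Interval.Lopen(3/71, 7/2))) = Interval.open(3/71, 7/2)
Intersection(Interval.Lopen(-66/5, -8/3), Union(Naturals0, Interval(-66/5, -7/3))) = Interval.Lopen(-66/5, -8/3)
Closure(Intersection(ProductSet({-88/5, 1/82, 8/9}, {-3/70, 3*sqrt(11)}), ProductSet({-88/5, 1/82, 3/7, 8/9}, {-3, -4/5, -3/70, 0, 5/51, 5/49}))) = ProductSet({-88/5, 1/82, 8/9}, {-3/70})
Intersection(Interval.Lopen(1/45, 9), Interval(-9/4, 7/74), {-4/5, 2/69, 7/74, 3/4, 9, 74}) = {2/69, 7/74}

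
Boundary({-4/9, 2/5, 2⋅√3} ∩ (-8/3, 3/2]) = {-4/9, 2/5}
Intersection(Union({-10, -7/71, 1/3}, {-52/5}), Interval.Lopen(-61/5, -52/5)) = {-52/5}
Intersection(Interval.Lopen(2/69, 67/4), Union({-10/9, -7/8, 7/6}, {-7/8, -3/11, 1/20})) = {1/20, 7/6}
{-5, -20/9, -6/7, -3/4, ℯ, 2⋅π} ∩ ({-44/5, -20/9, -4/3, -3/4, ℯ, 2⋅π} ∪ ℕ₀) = {-20/9, -3/4, ℯ, 2⋅π}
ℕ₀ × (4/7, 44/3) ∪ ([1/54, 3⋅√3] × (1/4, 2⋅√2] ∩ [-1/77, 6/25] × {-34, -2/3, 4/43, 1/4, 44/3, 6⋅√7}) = ℕ₀ × (4/7, 44/3)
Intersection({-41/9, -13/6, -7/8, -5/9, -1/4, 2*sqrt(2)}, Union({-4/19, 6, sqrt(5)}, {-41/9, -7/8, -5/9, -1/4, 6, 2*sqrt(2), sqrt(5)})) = {-41/9, -7/8, -5/9, -1/4, 2*sqrt(2)}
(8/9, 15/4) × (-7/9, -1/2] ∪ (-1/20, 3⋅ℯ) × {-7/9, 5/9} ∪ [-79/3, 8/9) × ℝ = ([-79/3, 8/9) × ℝ) ∪ ((-1/20, 3⋅ℯ) × {-7/9, 5/9}) ∪ ((8/9, 15/4) × (-7/9, -1/2])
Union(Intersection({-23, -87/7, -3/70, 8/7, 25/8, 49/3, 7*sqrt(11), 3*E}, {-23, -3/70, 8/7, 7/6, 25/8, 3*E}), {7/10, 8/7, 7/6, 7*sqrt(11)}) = {-23, -3/70, 7/10, 8/7, 7/6, 25/8, 7*sqrt(11), 3*E}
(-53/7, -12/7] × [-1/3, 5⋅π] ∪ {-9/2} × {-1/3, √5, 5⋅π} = (-53/7, -12/7] × [-1/3, 5⋅π]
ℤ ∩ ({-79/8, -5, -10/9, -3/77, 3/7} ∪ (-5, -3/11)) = {-5, -4, …, -1}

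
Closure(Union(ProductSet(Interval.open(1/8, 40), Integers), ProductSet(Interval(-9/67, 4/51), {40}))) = Union(ProductSet(Interval(-9/67, 4/51), {40}), ProductSet(Interval(1/8, 40), Integers))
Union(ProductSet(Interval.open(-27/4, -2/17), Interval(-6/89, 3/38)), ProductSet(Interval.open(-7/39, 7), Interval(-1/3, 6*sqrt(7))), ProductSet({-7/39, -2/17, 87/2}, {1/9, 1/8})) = Union(ProductSet({-7/39, -2/17, 87/2}, {1/9, 1/8}), ProductSet(Interval.open(-27/4, -2/17), Interval(-6/89, 3/38)), ProductSet(Interval.open(-7/39, 7), Interval(-1/3, 6*sqrt(7))))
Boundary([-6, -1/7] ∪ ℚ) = (-∞, -6] ∪ [-1/7, ∞)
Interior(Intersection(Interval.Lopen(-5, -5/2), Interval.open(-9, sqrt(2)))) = Interval.open(-5, -5/2)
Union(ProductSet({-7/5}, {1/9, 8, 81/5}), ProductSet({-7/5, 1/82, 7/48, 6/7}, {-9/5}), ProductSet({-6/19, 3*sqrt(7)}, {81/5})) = Union(ProductSet({-7/5}, {1/9, 8, 81/5}), ProductSet({-6/19, 3*sqrt(7)}, {81/5}), ProductSet({-7/5, 1/82, 7/48, 6/7}, {-9/5}))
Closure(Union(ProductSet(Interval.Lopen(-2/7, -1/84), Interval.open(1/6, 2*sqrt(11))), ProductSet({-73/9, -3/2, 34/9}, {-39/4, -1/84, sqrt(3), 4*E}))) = Union(ProductSet({-2/7, -1/84}, Interval(1/6, 2*sqrt(11))), ProductSet({-73/9, -3/2, 34/9}, {-39/4, -1/84, sqrt(3), 4*E}), ProductSet(Interval(-2/7, -1/84), {1/6, 2*sqrt(11)}), ProductSet(Interval.Lopen(-2/7, -1/84), Interval.open(1/6, 2*sqrt(11))))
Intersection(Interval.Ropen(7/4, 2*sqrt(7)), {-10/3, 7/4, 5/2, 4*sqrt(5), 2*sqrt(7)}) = {7/4, 5/2}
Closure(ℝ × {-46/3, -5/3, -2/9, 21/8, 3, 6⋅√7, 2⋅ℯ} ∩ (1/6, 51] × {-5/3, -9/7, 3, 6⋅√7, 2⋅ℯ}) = [1/6, 51] × {-5/3, 3, 6⋅√7, 2⋅ℯ}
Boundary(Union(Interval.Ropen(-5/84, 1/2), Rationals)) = Union(Interval(-oo, -5/84), Interval(1/2, oo))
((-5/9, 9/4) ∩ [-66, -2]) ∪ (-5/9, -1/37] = (-5/9, -1/37]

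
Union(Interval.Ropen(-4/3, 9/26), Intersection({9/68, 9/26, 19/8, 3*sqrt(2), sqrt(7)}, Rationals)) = Union({19/8}, Interval(-4/3, 9/26))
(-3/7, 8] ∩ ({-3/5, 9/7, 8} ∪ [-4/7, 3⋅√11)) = (-3/7, 8]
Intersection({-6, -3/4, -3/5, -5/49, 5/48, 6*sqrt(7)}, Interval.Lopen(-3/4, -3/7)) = {-3/5}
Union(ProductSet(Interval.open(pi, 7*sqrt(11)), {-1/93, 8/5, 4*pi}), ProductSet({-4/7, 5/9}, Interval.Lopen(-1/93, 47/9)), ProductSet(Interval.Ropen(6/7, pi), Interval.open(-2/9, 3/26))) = Union(ProductSet({-4/7, 5/9}, Interval.Lopen(-1/93, 47/9)), ProductSet(Interval.Ropen(6/7, pi), Interval.open(-2/9, 3/26)), ProductSet(Interval.open(pi, 7*sqrt(11)), {-1/93, 8/5, 4*pi}))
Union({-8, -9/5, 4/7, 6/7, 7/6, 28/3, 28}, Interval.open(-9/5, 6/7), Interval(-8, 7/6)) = Union({28/3, 28}, Interval(-8, 7/6))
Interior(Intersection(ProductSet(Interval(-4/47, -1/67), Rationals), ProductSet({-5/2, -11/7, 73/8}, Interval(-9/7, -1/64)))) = EmptySet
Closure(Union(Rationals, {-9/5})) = Reals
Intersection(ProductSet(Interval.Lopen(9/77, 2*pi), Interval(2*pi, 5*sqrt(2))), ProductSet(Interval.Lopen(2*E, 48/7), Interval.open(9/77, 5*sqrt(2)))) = ProductSet(Interval.Lopen(2*E, 2*pi), Interval.Ropen(2*pi, 5*sqrt(2)))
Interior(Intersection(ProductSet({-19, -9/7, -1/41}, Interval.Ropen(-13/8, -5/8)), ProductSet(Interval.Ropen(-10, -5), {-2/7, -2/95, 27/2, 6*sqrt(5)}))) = EmptySet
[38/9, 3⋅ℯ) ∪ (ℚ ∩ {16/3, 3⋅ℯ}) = [38/9, 3⋅ℯ)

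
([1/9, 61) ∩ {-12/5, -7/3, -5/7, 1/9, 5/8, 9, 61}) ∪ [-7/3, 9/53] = [-7/3, 9/53] ∪ {5/8, 9}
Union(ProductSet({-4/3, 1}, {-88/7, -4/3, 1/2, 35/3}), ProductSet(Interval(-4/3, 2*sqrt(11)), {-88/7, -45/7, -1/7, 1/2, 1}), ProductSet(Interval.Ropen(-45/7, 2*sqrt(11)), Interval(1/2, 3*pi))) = Union(ProductSet({-4/3, 1}, {-88/7, -4/3, 1/2, 35/3}), ProductSet(Interval.Ropen(-45/7, 2*sqrt(11)), Interval(1/2, 3*pi)), ProductSet(Interval(-4/3, 2*sqrt(11)), {-88/7, -45/7, -1/7, 1/2, 1}))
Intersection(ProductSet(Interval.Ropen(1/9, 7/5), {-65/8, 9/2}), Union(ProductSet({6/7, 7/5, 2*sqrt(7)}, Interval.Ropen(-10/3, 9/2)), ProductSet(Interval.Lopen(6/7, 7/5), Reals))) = ProductSet(Interval.open(6/7, 7/5), {-65/8, 9/2})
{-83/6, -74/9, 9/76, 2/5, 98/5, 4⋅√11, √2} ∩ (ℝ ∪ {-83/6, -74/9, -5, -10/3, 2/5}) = {-83/6, -74/9, 9/76, 2/5, 98/5, 4⋅√11, √2}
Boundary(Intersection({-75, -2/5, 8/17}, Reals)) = {-75, -2/5, 8/17}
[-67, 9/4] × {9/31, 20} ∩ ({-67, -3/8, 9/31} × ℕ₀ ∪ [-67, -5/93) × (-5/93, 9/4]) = ({-67, -3/8, 9/31} × {20}) ∪ ([-67, -5/93) × {9/31})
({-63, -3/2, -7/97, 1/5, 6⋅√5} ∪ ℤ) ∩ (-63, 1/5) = {-62, -61, …, 0} ∪ {-3/2, -7/97}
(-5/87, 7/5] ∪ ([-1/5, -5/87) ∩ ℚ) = (-5/87, 7/5] ∪ (ℚ ∩ [-1/5, -5/87))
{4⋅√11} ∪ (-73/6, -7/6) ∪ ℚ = ℚ ∪ [-73/6, -7/6] ∪ {4⋅√11}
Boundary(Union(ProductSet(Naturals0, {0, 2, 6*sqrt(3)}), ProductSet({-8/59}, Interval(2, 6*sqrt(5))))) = Union(ProductSet({-8/59}, Interval(2, 6*sqrt(5))), ProductSet(Naturals0, {0, 2, 6*sqrt(3)}))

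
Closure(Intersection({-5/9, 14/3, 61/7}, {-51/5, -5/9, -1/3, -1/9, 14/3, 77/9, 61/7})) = {-5/9, 14/3, 61/7}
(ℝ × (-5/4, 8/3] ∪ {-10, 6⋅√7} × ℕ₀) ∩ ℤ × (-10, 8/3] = ℤ × (-5/4, 8/3]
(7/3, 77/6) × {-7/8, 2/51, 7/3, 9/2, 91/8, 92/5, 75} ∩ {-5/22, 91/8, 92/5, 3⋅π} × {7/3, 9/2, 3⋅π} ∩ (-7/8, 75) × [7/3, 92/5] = {91/8, 3⋅π} × {7/3, 9/2}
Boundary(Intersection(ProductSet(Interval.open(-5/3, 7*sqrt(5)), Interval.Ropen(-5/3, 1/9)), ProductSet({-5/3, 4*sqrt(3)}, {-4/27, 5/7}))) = ProductSet({4*sqrt(3)}, {-4/27})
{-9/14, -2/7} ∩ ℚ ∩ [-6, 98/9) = {-9/14, -2/7}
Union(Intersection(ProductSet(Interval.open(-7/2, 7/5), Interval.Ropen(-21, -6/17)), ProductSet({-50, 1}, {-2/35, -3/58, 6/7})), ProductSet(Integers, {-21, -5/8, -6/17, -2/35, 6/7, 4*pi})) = ProductSet(Integers, {-21, -5/8, -6/17, -2/35, 6/7, 4*pi})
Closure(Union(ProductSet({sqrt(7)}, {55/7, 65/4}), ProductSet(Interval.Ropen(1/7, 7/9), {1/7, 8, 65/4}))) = Union(ProductSet({sqrt(7)}, {55/7, 65/4}), ProductSet(Interval(1/7, 7/9), {1/7, 8, 65/4}))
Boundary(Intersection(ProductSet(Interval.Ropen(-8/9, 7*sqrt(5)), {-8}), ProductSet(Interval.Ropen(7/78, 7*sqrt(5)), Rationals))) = ProductSet(Interval(7/78, 7*sqrt(5)), {-8})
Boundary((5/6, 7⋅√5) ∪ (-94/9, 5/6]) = {-94/9, 7⋅√5}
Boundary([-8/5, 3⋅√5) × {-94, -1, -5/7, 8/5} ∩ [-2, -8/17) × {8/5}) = [-8/5, -8/17] × {8/5}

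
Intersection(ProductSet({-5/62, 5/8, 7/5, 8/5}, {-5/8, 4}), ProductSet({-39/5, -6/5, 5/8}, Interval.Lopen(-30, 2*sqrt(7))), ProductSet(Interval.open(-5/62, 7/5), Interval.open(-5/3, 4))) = ProductSet({5/8}, {-5/8})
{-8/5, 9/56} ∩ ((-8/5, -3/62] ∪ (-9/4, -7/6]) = {-8/5}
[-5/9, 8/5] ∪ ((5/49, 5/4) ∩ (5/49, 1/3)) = [-5/9, 8/5]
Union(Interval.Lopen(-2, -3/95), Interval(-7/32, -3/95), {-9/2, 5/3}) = Union({-9/2, 5/3}, Interval.Lopen(-2, -3/95))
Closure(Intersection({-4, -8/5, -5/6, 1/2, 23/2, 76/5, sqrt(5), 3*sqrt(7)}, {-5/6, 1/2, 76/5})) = {-5/6, 1/2, 76/5}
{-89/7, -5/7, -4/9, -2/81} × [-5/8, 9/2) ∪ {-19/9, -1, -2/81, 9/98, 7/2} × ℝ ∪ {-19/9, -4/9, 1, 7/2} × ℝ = ({-19/9, -1, -4/9, -2/81, 9/98, 1, 7/2} × ℝ) ∪ ({-89/7, -5/7, -4/9, -2/81} × [-5/8, 9/2))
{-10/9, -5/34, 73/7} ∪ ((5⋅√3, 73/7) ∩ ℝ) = {-10/9, -5/34} ∪ (5⋅√3, 73/7]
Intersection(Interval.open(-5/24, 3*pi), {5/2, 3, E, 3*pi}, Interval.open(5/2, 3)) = {E}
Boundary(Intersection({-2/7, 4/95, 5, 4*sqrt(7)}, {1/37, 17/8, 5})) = {5}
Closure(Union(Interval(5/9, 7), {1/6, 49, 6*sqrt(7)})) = Union({1/6, 49, 6*sqrt(7)}, Interval(5/9, 7))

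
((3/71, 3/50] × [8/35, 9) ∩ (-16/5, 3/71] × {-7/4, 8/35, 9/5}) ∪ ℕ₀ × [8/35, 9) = ℕ₀ × [8/35, 9)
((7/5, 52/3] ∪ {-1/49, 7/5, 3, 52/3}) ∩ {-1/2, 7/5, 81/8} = {7/5, 81/8}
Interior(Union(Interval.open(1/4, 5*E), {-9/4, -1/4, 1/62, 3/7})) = Interval.open(1/4, 5*E)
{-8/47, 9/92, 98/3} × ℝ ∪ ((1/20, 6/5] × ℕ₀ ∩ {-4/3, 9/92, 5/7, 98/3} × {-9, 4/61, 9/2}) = {-8/47, 9/92, 98/3} × ℝ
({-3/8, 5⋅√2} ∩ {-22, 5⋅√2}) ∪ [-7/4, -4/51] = [-7/4, -4/51] ∪ {5⋅√2}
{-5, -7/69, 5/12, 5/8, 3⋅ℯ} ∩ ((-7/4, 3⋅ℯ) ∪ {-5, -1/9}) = {-5, -7/69, 5/12, 5/8}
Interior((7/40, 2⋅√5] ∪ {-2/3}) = (7/40, 2⋅√5)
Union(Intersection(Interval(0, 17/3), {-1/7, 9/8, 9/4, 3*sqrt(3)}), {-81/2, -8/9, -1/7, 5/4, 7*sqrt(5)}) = {-81/2, -8/9, -1/7, 9/8, 5/4, 9/4, 3*sqrt(3), 7*sqrt(5)}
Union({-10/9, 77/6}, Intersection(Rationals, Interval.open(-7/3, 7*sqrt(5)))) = Intersection(Interval.open(-7/3, 7*sqrt(5)), Rationals)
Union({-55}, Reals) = Reals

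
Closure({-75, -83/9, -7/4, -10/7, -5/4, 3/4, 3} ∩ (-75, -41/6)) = {-83/9}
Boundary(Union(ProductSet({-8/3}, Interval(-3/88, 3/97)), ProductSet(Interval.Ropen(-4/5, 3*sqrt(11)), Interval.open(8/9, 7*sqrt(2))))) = Union(ProductSet({-8/3}, Interval(-3/88, 3/97)), ProductSet({-4/5, 3*sqrt(11)}, Interval(8/9, 7*sqrt(2))), ProductSet(Interval(-4/5, 3*sqrt(11)), {8/9, 7*sqrt(2)}))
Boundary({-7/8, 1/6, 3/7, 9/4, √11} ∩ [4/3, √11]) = {9/4, √11}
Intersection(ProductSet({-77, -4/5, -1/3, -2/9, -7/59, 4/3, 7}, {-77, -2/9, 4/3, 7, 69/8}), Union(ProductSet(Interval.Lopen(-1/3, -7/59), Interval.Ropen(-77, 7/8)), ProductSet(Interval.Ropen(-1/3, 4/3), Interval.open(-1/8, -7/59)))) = ProductSet({-2/9, -7/59}, {-77, -2/9})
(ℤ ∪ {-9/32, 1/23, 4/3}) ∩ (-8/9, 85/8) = {-9/32, 1/23, 4/3} ∪ {0, 1, …, 10}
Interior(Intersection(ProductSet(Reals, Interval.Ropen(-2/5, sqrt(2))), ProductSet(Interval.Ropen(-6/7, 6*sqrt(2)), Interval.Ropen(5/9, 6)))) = ProductSet(Interval.open(-6/7, 6*sqrt(2)), Interval.open(5/9, sqrt(2)))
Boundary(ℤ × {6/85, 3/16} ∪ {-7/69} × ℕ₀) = ({-7/69} × ℕ₀) ∪ (ℤ × {6/85, 3/16})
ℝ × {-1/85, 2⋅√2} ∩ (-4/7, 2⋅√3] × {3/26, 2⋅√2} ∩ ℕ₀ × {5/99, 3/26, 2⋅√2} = {0, 1, 2, 3} × {2⋅√2}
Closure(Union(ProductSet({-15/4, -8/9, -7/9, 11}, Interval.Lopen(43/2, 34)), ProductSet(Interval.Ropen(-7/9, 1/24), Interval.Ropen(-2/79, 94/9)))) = Union(ProductSet({-7/9, 1/24}, Interval(-2/79, 94/9)), ProductSet({-15/4, -8/9, -7/9, 11}, Interval(43/2, 34)), ProductSet(Interval(-7/9, 1/24), {-2/79, 94/9}), ProductSet(Interval.Ropen(-7/9, 1/24), Interval.Ropen(-2/79, 94/9)))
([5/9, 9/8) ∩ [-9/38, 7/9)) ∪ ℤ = ℤ ∪ [5/9, 7/9)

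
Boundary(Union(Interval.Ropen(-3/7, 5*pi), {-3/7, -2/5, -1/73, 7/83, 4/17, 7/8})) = {-3/7, 5*pi}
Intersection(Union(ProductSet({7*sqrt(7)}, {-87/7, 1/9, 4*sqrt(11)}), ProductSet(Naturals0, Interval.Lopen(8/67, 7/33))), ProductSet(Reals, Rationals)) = Union(ProductSet({7*sqrt(7)}, {-87/7, 1/9}), ProductSet(Naturals0, Intersection(Interval.Lopen(8/67, 7/33), Rationals)))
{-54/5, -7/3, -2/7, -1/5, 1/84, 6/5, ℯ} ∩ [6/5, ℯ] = {6/5, ℯ}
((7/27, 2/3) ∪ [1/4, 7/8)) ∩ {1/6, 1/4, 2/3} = {1/4, 2/3}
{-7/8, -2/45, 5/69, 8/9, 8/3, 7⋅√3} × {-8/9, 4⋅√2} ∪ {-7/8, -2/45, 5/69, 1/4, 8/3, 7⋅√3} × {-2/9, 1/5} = ({-7/8, -2/45, 5/69, 1/4, 8/3, 7⋅√3} × {-2/9, 1/5}) ∪ ({-7/8, -2/45, 5/69, 8/9, 8/3, 7⋅√3} × {-8/9, 4⋅√2})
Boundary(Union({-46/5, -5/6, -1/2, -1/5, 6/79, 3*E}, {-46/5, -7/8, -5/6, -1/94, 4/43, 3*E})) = {-46/5, -7/8, -5/6, -1/2, -1/5, -1/94, 6/79, 4/43, 3*E}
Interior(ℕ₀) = ∅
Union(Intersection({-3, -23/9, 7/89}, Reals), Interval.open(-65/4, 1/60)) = Union({7/89}, Interval.open(-65/4, 1/60))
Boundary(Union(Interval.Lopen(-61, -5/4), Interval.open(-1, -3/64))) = {-61, -5/4, -1, -3/64}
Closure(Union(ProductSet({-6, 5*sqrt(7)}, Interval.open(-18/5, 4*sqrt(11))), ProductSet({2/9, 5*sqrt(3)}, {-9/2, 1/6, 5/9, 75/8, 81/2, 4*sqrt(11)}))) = Union(ProductSet({-6, 5*sqrt(7)}, Interval(-18/5, 4*sqrt(11))), ProductSet({2/9, 5*sqrt(3)}, {-9/2, 1/6, 5/9, 75/8, 81/2, 4*sqrt(11)}))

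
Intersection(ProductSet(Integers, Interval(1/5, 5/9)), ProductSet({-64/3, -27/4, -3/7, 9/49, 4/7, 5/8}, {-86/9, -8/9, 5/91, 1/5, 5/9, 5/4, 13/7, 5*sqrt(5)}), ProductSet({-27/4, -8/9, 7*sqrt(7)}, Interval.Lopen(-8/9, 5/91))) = EmptySet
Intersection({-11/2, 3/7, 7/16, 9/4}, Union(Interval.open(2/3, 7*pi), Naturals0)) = {9/4}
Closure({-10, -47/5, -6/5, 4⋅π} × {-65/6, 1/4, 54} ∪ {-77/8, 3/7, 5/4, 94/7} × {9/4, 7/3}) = ({-77/8, 3/7, 5/4, 94/7} × {9/4, 7/3}) ∪ ({-10, -47/5, -6/5, 4⋅π} × {-65/6, 1/4, 54})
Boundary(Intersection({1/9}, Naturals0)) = EmptySet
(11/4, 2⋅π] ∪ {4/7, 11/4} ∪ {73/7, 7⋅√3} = {4/7, 73/7, 7⋅√3} ∪ [11/4, 2⋅π]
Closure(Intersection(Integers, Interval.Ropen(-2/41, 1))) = Range(0, 1, 1)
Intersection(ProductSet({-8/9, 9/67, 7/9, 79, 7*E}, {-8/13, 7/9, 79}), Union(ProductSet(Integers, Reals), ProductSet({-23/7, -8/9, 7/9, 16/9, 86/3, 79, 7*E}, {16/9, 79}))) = Union(ProductSet({79}, {-8/13, 7/9, 79}), ProductSet({-8/9, 7/9, 79, 7*E}, {79}))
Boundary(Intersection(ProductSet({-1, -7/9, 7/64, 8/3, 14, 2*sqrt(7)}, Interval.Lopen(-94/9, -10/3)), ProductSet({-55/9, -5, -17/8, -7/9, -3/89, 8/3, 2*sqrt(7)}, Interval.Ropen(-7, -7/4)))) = ProductSet({-7/9, 8/3, 2*sqrt(7)}, Interval(-7, -10/3))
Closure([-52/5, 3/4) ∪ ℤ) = ℤ ∪ [-52/5, 3/4]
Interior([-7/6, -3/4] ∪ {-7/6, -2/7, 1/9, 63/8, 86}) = (-7/6, -3/4)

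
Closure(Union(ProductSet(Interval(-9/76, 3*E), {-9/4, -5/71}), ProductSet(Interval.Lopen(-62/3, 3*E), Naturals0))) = Union(ProductSet(Interval(-62/3, 3*E), Naturals0), ProductSet(Interval(-9/76, 3*E), {-9/4, -5/71}))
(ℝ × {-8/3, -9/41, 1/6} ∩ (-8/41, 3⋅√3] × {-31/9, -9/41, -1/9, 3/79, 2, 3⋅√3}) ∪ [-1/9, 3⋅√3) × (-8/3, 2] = ((-8/41, 3⋅√3] × {-9/41}) ∪ ([-1/9, 3⋅√3) × (-8/3, 2])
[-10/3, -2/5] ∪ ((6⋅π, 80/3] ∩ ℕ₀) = [-10/3, -2/5] ∪ {19, 20, …, 26}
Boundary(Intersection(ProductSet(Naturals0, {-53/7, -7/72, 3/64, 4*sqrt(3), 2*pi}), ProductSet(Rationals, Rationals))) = ProductSet(Naturals0, {-53/7, -7/72, 3/64})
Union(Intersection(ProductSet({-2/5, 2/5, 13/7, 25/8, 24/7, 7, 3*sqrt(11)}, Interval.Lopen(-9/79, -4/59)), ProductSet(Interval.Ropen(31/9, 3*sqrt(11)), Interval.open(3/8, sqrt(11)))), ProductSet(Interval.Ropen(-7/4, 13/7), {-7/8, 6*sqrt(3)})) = ProductSet(Interval.Ropen(-7/4, 13/7), {-7/8, 6*sqrt(3)})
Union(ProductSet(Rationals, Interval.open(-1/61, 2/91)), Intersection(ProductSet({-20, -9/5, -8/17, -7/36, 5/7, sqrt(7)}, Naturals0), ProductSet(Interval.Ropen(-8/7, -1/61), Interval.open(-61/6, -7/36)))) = ProductSet(Rationals, Interval.open(-1/61, 2/91))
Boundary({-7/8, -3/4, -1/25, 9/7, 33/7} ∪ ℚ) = ℝ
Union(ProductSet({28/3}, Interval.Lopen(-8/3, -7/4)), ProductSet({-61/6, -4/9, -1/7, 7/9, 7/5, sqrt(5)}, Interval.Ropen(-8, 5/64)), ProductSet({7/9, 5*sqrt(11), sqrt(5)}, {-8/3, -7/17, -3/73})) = Union(ProductSet({28/3}, Interval.Lopen(-8/3, -7/4)), ProductSet({7/9, 5*sqrt(11), sqrt(5)}, {-8/3, -7/17, -3/73}), ProductSet({-61/6, -4/9, -1/7, 7/9, 7/5, sqrt(5)}, Interval.Ropen(-8, 5/64)))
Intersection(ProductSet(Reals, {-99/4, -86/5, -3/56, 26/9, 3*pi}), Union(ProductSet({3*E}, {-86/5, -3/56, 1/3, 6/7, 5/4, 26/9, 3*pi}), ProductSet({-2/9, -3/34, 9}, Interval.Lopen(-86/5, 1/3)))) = Union(ProductSet({3*E}, {-86/5, -3/56, 26/9, 3*pi}), ProductSet({-2/9, -3/34, 9}, {-3/56}))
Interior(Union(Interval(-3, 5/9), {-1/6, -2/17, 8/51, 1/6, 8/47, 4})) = Interval.open(-3, 5/9)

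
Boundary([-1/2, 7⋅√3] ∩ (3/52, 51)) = {3/52, 7⋅√3}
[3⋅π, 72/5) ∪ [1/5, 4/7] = [1/5, 4/7] ∪ [3⋅π, 72/5)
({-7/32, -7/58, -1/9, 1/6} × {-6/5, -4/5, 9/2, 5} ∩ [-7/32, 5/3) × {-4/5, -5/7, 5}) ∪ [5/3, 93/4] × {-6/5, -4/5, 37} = ({-7/32, -7/58, -1/9, 1/6} × {-4/5, 5}) ∪ ([5/3, 93/4] × {-6/5, -4/5, 37})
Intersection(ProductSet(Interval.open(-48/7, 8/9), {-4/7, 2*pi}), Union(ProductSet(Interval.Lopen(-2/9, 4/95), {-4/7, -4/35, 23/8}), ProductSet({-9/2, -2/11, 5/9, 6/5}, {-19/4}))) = ProductSet(Interval.Lopen(-2/9, 4/95), {-4/7})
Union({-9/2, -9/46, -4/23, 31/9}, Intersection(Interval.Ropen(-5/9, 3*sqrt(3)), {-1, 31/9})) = {-9/2, -9/46, -4/23, 31/9}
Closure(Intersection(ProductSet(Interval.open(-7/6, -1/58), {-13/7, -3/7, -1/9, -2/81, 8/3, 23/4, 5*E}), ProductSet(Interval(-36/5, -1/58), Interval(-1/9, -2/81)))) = ProductSet(Interval(-7/6, -1/58), {-1/9, -2/81})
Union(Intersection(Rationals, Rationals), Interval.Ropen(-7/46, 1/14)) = Union(Interval(-7/46, 1/14), Rationals)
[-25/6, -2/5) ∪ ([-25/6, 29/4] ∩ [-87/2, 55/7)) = [-25/6, 29/4]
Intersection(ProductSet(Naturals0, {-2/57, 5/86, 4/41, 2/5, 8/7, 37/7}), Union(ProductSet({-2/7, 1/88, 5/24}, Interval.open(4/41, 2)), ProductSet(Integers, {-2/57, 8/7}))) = ProductSet(Naturals0, {-2/57, 8/7})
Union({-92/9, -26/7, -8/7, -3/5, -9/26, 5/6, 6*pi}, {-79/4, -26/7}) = {-79/4, -92/9, -26/7, -8/7, -3/5, -9/26, 5/6, 6*pi}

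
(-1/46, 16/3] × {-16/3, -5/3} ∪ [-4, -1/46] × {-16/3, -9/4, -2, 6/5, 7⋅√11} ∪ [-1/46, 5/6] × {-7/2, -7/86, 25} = ((-1/46, 16/3] × {-16/3, -5/3}) ∪ ([-1/46, 5/6] × {-7/2, -7/86, 25}) ∪ ([-4, -1/46] × {-16/3, -9/4, -2, 6/5, 7⋅√11})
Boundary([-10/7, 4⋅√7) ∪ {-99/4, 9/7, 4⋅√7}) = {-99/4, -10/7, 4⋅√7}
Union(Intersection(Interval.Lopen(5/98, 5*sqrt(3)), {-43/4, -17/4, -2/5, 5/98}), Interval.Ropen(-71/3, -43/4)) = Interval.Ropen(-71/3, -43/4)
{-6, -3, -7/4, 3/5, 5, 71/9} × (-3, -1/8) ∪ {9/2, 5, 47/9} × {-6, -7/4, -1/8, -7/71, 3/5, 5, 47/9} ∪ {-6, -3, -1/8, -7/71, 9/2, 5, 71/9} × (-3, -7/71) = ({9/2, 5, 47/9} × {-6, -7/4, -1/8, -7/71, 3/5, 5, 47/9}) ∪ ({-6, -3, -7/4, 3/5, 5, 71/9} × (-3, -1/8)) ∪ ({-6, -3, -1/8, -7/71, 9/2, 5, 71/9} × (-3, -7/71))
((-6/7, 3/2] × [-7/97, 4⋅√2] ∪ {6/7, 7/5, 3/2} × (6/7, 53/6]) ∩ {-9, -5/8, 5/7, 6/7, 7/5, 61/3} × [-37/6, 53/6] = ({6/7, 7/5} × (6/7, 53/6]) ∪ ({-5/8, 5/7, 6/7, 7/5} × [-7/97, 4⋅√2])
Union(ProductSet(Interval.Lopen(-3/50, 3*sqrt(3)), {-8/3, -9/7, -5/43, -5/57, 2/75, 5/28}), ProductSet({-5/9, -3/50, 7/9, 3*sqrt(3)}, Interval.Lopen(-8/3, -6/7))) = Union(ProductSet({-5/9, -3/50, 7/9, 3*sqrt(3)}, Interval.Lopen(-8/3, -6/7)), ProductSet(Interval.Lopen(-3/50, 3*sqrt(3)), {-8/3, -9/7, -5/43, -5/57, 2/75, 5/28}))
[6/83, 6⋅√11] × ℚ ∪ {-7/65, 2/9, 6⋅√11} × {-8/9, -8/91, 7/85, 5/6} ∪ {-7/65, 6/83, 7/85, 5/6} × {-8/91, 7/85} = ({-7/65, 6/83, 7/85, 5/6} × {-8/91, 7/85}) ∪ ([6/83, 6⋅√11] × ℚ) ∪ ({-7/65, 2/9, 6⋅√11} × {-8/9, -8/91, 7/85, 5/6})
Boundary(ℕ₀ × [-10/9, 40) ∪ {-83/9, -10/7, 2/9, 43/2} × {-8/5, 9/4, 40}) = (ℕ₀ × [-10/9, 40]) ∪ ({-83/9, -10/7, 2/9, 43/2} × {-8/5, 9/4, 40})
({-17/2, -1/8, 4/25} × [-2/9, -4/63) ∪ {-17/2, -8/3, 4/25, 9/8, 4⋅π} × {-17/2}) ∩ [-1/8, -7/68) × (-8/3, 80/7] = {-1/8} × [-2/9, -4/63)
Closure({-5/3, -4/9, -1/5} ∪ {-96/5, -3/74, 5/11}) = {-96/5, -5/3, -4/9, -1/5, -3/74, 5/11}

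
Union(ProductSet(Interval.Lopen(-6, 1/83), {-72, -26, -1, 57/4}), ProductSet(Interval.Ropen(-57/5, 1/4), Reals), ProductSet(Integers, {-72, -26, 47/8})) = Union(ProductSet(Integers, {-72, -26, 47/8}), ProductSet(Interval.Ropen(-57/5, 1/4), Reals))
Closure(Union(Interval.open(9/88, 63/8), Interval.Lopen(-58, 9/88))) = Interval(-58, 63/8)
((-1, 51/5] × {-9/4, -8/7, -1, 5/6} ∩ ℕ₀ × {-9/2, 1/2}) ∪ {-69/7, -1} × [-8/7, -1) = {-69/7, -1} × [-8/7, -1)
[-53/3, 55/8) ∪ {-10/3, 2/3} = [-53/3, 55/8)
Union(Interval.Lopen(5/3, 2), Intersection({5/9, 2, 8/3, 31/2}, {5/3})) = Interval.Lopen(5/3, 2)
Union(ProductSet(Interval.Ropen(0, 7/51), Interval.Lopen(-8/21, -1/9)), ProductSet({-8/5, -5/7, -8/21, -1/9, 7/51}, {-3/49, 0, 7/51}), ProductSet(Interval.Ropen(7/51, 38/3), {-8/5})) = Union(ProductSet({-8/5, -5/7, -8/21, -1/9, 7/51}, {-3/49, 0, 7/51}), ProductSet(Interval.Ropen(0, 7/51), Interval.Lopen(-8/21, -1/9)), ProductSet(Interval.Ropen(7/51, 38/3), {-8/5}))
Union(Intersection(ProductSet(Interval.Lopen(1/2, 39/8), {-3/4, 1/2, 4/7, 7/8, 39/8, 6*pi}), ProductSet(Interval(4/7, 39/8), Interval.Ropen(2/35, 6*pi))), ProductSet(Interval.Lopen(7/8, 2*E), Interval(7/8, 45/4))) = Union(ProductSet(Interval(4/7, 39/8), {1/2, 4/7, 7/8, 39/8}), ProductSet(Interval.Lopen(7/8, 2*E), Interval(7/8, 45/4)))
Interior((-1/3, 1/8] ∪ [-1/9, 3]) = (-1/3, 3)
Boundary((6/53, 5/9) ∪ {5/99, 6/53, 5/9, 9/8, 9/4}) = {5/99, 6/53, 5/9, 9/8, 9/4}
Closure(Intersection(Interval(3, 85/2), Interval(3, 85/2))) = Interval(3, 85/2)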